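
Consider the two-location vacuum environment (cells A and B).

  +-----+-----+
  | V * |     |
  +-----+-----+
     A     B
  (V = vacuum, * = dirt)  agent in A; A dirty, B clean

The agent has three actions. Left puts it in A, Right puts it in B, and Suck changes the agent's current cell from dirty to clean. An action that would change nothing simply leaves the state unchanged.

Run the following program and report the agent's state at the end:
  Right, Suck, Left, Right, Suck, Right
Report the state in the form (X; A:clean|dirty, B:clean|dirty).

Right (#1): (B; A:dirty, B:clean)
Suck (#2): (B; A:dirty, B:clean)
Left (#3): (A; A:dirty, B:clean)
Right (#4): (B; A:dirty, B:clean)
Suck (#5): (B; A:dirty, B:clean)
Right (#6): (B; A:dirty, B:clean)

(B; A:dirty, B:clean)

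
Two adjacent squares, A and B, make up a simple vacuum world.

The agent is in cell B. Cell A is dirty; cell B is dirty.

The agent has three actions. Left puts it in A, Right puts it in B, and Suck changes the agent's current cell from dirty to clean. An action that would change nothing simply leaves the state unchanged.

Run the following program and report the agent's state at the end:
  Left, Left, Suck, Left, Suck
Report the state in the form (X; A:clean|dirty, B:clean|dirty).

(A; A:clean, B:dirty)

1. Left → (A; A:dirty, B:dirty)
2. Left → (A; A:dirty, B:dirty)
3. Suck → (A; A:clean, B:dirty)
4. Left → (A; A:clean, B:dirty)
5. Suck → (A; A:clean, B:dirty)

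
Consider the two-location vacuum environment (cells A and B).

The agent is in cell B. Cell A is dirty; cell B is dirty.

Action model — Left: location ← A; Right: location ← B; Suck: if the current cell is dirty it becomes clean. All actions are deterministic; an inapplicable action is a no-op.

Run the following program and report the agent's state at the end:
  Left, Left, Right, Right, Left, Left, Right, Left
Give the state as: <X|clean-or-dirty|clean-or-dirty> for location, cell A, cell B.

[1] after Left: <A|dirty|dirty>
[2] after Left: <A|dirty|dirty>
[3] after Right: <B|dirty|dirty>
[4] after Right: <B|dirty|dirty>
[5] after Left: <A|dirty|dirty>
[6] after Left: <A|dirty|dirty>
[7] after Right: <B|dirty|dirty>
[8] after Left: <A|dirty|dirty>

<A|dirty|dirty>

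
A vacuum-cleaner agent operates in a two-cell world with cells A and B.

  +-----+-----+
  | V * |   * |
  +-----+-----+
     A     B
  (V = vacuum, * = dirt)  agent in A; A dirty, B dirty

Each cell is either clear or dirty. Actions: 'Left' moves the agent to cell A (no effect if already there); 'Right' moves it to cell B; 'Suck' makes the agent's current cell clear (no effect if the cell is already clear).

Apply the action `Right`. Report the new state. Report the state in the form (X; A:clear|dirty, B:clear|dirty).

start: (A; A:dirty, B:dirty)
1) do Right; now (B; A:dirty, B:dirty)

(B; A:dirty, B:dirty)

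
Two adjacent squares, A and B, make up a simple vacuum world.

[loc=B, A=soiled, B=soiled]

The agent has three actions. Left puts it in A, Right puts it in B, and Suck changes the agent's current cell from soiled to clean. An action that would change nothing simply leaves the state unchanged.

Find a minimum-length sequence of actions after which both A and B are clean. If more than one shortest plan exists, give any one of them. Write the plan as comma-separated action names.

step 1/3 (Suck): loc=B A=soiled B=clean
step 2/3 (Left): loc=A A=soiled B=clean
step 3/3 (Suck): loc=A A=clean B=clean
min 3: Suck B + move + Suck A

Suck, Left, Suck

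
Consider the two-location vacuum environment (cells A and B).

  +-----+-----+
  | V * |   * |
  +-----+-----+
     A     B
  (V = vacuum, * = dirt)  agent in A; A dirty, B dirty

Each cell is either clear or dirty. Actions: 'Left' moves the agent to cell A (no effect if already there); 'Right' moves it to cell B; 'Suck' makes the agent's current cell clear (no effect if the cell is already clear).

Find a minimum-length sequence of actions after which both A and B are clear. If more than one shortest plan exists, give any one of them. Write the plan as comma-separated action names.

[1] after Suck: <A|clear|dirty>
[2] after Right: <B|clear|dirty>
[3] after Suck: <B|clear|clear>
min 3: Suck A + move + Suck B

Suck, Right, Suck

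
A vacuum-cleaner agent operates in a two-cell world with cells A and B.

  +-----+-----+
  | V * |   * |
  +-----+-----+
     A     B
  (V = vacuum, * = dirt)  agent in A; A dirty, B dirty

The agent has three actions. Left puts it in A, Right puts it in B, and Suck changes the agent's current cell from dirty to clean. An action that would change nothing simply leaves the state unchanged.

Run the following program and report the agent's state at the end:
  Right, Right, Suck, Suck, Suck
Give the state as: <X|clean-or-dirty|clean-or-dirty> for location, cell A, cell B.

1) do Right; now <B|dirty|dirty>
2) do Right; now <B|dirty|dirty>
3) do Suck; now <B|dirty|clean>
4) do Suck; now <B|dirty|clean>
5) do Suck; now <B|dirty|clean>

<B|dirty|clean>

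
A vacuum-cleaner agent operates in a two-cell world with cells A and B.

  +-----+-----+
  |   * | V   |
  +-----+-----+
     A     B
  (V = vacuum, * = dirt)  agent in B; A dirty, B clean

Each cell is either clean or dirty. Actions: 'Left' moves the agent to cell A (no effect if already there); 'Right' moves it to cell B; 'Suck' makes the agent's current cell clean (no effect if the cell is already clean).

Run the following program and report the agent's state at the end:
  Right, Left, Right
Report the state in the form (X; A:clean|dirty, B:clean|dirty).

1. Right → (B; A:dirty, B:clean)
2. Left → (A; A:dirty, B:clean)
3. Right → (B; A:dirty, B:clean)

(B; A:dirty, B:clean)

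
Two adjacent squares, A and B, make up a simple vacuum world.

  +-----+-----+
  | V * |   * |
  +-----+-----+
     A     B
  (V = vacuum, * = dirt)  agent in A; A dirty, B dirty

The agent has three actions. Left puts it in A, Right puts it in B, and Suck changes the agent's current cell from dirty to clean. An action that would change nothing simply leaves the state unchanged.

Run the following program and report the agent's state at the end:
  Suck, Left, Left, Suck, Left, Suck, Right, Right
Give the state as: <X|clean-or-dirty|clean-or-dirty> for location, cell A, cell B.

t=1 Suck ⇒ <A|clean|dirty>
t=2 Left ⇒ <A|clean|dirty>
t=3 Left ⇒ <A|clean|dirty>
t=4 Suck ⇒ <A|clean|dirty>
t=5 Left ⇒ <A|clean|dirty>
t=6 Suck ⇒ <A|clean|dirty>
t=7 Right ⇒ <B|clean|dirty>
t=8 Right ⇒ <B|clean|dirty>

<B|clean|dirty>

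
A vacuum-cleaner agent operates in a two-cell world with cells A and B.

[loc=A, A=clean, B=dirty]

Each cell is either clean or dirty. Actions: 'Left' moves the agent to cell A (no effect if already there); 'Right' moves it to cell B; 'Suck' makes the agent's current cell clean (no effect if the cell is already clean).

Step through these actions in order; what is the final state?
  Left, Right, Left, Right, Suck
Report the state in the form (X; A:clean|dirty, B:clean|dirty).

(B; A:clean, B:clean)

[1] after Left: (A; A:clean, B:dirty)
[2] after Right: (B; A:clean, B:dirty)
[3] after Left: (A; A:clean, B:dirty)
[4] after Right: (B; A:clean, B:dirty)
[5] after Suck: (B; A:clean, B:clean)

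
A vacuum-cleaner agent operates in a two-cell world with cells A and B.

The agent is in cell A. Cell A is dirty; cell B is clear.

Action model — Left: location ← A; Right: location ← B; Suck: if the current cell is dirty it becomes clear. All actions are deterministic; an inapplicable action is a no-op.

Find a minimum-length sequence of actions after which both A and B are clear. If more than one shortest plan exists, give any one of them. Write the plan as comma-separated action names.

Suck

step 1/1 (Suck): loc=A A=clear B=clear
min 1: A is dirty, one Suck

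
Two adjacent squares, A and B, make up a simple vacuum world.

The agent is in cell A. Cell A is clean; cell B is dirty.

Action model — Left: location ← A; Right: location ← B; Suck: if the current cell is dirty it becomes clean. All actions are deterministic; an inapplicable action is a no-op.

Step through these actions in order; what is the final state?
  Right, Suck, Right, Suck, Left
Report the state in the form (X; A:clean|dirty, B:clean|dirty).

1. Right → (B; A:clean, B:dirty)
2. Suck → (B; A:clean, B:clean)
3. Right → (B; A:clean, B:clean)
4. Suck → (B; A:clean, B:clean)
5. Left → (A; A:clean, B:clean)

(A; A:clean, B:clean)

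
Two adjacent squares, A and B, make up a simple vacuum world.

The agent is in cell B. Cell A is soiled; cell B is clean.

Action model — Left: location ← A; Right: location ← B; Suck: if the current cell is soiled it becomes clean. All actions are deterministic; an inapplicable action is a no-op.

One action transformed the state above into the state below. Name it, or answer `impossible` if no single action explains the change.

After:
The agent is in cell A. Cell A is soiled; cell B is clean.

Left

try  Left: (A; A:soiled, B:clean)  ← match
try Right: (B; A:soiled, B:clean)
try  Suck: (B; A:soiled, B:clean)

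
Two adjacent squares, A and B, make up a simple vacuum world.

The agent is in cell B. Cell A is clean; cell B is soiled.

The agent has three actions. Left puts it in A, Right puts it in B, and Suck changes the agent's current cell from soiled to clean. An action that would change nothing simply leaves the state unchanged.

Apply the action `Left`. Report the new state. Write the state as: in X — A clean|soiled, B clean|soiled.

in A — A clean, B soiled

start: in B — A clean, B soiled
t=1 Left ⇒ in A — A clean, B soiled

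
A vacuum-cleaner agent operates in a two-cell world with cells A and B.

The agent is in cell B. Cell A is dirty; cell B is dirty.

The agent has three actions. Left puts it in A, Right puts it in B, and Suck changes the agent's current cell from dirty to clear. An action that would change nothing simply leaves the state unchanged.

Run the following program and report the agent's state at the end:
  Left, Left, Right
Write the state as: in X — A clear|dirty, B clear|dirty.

1. Left → in A — A dirty, B dirty
2. Left → in A — A dirty, B dirty
3. Right → in B — A dirty, B dirty

in B — A dirty, B dirty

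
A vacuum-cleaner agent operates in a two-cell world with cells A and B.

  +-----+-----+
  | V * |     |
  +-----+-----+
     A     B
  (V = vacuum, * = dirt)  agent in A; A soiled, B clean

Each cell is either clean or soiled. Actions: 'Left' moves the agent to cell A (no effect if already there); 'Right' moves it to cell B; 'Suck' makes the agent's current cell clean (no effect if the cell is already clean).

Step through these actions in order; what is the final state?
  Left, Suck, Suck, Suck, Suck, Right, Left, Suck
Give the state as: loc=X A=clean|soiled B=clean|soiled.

loc=A A=clean B=clean

Left (#1): loc=A A=soiled B=clean
Suck (#2): loc=A A=clean B=clean
Suck (#3): loc=A A=clean B=clean
Suck (#4): loc=A A=clean B=clean
Suck (#5): loc=A A=clean B=clean
Right (#6): loc=B A=clean B=clean
Left (#7): loc=A A=clean B=clean
Suck (#8): loc=A A=clean B=clean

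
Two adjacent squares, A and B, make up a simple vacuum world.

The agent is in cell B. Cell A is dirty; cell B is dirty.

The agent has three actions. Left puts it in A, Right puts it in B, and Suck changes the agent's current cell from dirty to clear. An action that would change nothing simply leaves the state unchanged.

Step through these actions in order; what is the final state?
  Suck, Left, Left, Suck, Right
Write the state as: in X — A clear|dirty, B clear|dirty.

in B — A clear, B clear

1) do Suck; now in B — A dirty, B clear
2) do Left; now in A — A dirty, B clear
3) do Left; now in A — A dirty, B clear
4) do Suck; now in A — A clear, B clear
5) do Right; now in B — A clear, B clear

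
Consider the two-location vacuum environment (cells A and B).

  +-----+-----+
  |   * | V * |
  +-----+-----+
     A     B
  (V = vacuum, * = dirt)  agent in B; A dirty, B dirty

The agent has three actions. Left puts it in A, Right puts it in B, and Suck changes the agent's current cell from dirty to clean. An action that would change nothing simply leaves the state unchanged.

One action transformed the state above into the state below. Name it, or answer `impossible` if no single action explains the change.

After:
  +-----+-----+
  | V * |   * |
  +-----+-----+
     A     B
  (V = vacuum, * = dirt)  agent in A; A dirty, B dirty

Left

try  Left: (A; A:dirty, B:dirty)  ← match
try Right: (B; A:dirty, B:dirty)
try  Suck: (B; A:dirty, B:clean)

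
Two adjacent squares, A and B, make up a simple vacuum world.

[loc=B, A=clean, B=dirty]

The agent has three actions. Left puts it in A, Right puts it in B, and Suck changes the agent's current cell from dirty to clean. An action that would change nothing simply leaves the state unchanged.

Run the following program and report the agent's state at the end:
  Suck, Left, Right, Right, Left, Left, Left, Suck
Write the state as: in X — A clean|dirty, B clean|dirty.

1. Suck → in B — A clean, B clean
2. Left → in A — A clean, B clean
3. Right → in B — A clean, B clean
4. Right → in B — A clean, B clean
5. Left → in A — A clean, B clean
6. Left → in A — A clean, B clean
7. Left → in A — A clean, B clean
8. Suck → in A — A clean, B clean

in A — A clean, B clean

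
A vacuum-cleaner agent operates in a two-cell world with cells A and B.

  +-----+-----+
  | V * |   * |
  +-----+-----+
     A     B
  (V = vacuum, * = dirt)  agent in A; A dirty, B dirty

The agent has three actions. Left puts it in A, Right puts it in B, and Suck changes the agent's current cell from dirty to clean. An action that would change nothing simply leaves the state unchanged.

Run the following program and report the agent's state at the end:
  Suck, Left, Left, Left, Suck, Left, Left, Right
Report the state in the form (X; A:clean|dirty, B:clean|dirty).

1. Suck → (A; A:clean, B:dirty)
2. Left → (A; A:clean, B:dirty)
3. Left → (A; A:clean, B:dirty)
4. Left → (A; A:clean, B:dirty)
5. Suck → (A; A:clean, B:dirty)
6. Left → (A; A:clean, B:dirty)
7. Left → (A; A:clean, B:dirty)
8. Right → (B; A:clean, B:dirty)

(B; A:clean, B:dirty)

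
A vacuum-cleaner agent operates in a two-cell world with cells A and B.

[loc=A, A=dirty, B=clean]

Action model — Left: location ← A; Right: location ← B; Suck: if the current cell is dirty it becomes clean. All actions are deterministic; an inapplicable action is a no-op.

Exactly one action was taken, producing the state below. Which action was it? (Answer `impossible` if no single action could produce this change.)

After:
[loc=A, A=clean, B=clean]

Suck

try  Left: loc=A A=dirty B=clean
try Right: loc=B A=dirty B=clean
try  Suck: loc=A A=clean B=clean  ← match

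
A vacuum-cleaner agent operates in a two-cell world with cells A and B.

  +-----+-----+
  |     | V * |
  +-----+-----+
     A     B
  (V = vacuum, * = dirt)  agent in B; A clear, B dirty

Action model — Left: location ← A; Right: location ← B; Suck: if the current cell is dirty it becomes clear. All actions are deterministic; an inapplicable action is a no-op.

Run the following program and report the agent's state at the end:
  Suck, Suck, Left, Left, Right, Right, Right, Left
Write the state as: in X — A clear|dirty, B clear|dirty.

in A — A clear, B clear

Suck (#1): in B — A clear, B clear
Suck (#2): in B — A clear, B clear
Left (#3): in A — A clear, B clear
Left (#4): in A — A clear, B clear
Right (#5): in B — A clear, B clear
Right (#6): in B — A clear, B clear
Right (#7): in B — A clear, B clear
Left (#8): in A — A clear, B clear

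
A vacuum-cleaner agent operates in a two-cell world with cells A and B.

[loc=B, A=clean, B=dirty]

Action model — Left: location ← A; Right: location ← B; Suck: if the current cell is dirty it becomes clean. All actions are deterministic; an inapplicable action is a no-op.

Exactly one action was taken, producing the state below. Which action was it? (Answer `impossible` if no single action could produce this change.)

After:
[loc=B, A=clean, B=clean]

try  Left: <A|clean|dirty>
try Right: <B|clean|dirty>
try  Suck: <B|clean|clean>  ← match

Suck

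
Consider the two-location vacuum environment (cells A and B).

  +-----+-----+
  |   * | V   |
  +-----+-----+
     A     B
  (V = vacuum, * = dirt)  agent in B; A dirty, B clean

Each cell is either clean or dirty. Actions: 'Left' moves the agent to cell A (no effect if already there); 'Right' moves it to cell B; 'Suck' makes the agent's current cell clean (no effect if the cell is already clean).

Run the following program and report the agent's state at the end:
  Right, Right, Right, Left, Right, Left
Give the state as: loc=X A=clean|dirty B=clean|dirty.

Right (#1): loc=B A=dirty B=clean
Right (#2): loc=B A=dirty B=clean
Right (#3): loc=B A=dirty B=clean
Left (#4): loc=A A=dirty B=clean
Right (#5): loc=B A=dirty B=clean
Left (#6): loc=A A=dirty B=clean

loc=A A=dirty B=clean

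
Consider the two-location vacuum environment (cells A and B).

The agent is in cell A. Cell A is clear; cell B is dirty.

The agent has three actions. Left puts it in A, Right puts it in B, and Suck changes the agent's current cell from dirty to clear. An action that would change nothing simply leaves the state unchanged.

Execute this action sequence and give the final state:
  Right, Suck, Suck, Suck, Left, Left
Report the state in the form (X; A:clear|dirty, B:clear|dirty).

(A; A:clear, B:clear)

1) do Right; now (B; A:clear, B:dirty)
2) do Suck; now (B; A:clear, B:clear)
3) do Suck; now (B; A:clear, B:clear)
4) do Suck; now (B; A:clear, B:clear)
5) do Left; now (A; A:clear, B:clear)
6) do Left; now (A; A:clear, B:clear)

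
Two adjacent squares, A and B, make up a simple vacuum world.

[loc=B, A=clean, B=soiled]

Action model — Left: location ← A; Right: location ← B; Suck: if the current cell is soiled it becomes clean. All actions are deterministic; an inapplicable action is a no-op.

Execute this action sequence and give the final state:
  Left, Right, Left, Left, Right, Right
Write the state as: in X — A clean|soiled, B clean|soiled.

1. Left → in A — A clean, B soiled
2. Right → in B — A clean, B soiled
3. Left → in A — A clean, B soiled
4. Left → in A — A clean, B soiled
5. Right → in B — A clean, B soiled
6. Right → in B — A clean, B soiled

in B — A clean, B soiled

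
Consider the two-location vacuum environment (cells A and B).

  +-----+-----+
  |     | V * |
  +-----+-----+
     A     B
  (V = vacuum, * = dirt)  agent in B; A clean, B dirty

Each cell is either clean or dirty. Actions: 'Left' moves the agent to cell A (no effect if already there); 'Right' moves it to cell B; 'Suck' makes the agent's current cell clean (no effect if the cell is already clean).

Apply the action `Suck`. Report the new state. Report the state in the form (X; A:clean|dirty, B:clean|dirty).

(B; A:clean, B:clean)

start: (B; A:clean, B:dirty)
t=1 Suck ⇒ (B; A:clean, B:clean)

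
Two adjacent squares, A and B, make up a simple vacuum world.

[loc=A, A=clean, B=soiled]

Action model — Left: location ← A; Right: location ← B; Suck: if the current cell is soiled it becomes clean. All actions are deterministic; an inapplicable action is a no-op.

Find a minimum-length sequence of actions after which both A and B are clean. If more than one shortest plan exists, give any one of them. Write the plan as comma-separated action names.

[1] after Right: (B; A:clean, B:soiled)
[2] after Suck: (B; A:clean, B:clean)
min 2: go B then Suck

Right, Suck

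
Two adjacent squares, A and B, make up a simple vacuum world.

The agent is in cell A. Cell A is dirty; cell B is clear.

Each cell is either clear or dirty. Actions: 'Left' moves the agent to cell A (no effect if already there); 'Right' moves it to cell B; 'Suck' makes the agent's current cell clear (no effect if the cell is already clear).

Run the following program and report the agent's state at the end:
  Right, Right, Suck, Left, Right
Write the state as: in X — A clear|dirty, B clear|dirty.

step 1/5 (Right): in B — A dirty, B clear
step 2/5 (Right): in B — A dirty, B clear
step 3/5 (Suck): in B — A dirty, B clear
step 4/5 (Left): in A — A dirty, B clear
step 5/5 (Right): in B — A dirty, B clear

in B — A dirty, B clear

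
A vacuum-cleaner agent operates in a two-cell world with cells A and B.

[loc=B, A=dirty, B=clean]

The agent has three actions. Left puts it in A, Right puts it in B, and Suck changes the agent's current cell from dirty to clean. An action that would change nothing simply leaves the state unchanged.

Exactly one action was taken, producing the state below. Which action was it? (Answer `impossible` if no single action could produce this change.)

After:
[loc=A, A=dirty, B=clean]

try  Left: in A — A dirty, B clean  ← match
try Right: in B — A dirty, B clean
try  Suck: in B — A dirty, B clean

Left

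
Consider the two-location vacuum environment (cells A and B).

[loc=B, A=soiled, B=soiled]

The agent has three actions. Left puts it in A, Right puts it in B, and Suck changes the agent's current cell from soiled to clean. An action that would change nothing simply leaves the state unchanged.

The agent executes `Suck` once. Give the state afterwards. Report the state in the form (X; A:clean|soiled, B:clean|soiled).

start: (B; A:soiled, B:soiled)
t=1 Suck ⇒ (B; A:soiled, B:clean)

(B; A:soiled, B:clean)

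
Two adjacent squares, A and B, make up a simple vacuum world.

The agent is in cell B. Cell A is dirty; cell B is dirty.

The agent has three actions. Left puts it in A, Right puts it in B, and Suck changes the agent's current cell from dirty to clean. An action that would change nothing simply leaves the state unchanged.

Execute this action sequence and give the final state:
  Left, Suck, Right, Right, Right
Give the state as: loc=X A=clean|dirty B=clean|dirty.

loc=B A=clean B=dirty

1. Left → loc=A A=dirty B=dirty
2. Suck → loc=A A=clean B=dirty
3. Right → loc=B A=clean B=dirty
4. Right → loc=B A=clean B=dirty
5. Right → loc=B A=clean B=dirty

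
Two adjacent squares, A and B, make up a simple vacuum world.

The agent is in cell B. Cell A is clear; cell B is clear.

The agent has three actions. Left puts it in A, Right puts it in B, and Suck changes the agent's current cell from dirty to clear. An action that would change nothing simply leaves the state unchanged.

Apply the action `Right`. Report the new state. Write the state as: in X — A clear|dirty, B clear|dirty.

start: in B — A clear, B clear
1. Right → in B — A clear, B clear

in B — A clear, B clear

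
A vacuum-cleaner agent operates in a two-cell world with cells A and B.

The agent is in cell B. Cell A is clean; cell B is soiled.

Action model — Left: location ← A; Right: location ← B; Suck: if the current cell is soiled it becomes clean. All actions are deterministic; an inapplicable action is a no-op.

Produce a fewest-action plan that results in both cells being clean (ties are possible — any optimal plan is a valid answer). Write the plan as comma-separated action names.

1. Suck → <B|clean|clean>
min 1: B is soiled, one Suck

Suck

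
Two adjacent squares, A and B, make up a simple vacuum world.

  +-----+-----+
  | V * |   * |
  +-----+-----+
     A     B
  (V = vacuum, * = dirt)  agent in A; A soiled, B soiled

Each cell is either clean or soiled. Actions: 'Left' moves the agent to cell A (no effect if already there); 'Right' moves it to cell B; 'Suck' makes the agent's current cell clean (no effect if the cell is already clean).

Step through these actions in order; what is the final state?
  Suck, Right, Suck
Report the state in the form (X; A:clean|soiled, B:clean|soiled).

step 1/3 (Suck): (A; A:clean, B:soiled)
step 2/3 (Right): (B; A:clean, B:soiled)
step 3/3 (Suck): (B; A:clean, B:clean)

(B; A:clean, B:clean)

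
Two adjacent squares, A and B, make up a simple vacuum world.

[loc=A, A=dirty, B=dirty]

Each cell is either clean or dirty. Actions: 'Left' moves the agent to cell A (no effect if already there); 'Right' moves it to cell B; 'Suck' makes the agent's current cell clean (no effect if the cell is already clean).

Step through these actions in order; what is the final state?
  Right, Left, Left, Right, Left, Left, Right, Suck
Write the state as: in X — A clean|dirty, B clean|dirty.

Right (#1): in B — A dirty, B dirty
Left (#2): in A — A dirty, B dirty
Left (#3): in A — A dirty, B dirty
Right (#4): in B — A dirty, B dirty
Left (#5): in A — A dirty, B dirty
Left (#6): in A — A dirty, B dirty
Right (#7): in B — A dirty, B dirty
Suck (#8): in B — A dirty, B clean

in B — A dirty, B clean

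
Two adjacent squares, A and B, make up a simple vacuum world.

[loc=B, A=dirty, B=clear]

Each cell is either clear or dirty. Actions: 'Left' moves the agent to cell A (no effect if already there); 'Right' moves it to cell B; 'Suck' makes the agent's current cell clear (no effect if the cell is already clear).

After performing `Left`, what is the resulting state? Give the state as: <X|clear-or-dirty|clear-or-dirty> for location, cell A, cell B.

<A|dirty|clear>

start: <B|dirty|clear>
1. Left → <A|dirty|clear>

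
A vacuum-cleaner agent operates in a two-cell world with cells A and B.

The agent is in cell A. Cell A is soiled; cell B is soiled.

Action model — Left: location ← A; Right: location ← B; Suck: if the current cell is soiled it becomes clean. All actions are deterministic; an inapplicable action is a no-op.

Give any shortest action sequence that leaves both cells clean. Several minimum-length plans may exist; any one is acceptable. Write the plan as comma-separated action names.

Suck, Right, Suck

1. Suck → loc=A A=clean B=soiled
2. Right → loc=B A=clean B=soiled
3. Suck → loc=B A=clean B=clean
min 3: Suck A + move + Suck B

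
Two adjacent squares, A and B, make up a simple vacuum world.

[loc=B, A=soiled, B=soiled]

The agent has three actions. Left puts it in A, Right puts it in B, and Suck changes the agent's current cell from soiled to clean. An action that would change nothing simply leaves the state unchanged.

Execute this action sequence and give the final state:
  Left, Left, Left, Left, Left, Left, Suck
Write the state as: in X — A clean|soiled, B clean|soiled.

in A — A clean, B soiled

1. Left → in A — A soiled, B soiled
2. Left → in A — A soiled, B soiled
3. Left → in A — A soiled, B soiled
4. Left → in A — A soiled, B soiled
5. Left → in A — A soiled, B soiled
6. Left → in A — A soiled, B soiled
7. Suck → in A — A clean, B soiled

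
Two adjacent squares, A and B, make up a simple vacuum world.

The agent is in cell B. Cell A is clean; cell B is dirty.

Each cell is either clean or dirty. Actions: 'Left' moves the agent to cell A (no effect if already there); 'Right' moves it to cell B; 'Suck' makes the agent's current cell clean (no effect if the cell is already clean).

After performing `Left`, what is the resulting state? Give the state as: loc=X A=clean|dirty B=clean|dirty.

start: loc=B A=clean B=dirty
t=1 Left ⇒ loc=A A=clean B=dirty

loc=A A=clean B=dirty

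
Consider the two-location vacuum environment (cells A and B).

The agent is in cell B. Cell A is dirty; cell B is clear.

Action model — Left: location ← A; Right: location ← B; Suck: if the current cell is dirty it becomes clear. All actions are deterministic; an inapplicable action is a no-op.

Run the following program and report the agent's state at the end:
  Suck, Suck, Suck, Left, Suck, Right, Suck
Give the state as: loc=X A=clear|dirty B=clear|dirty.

step 1/7 (Suck): loc=B A=dirty B=clear
step 2/7 (Suck): loc=B A=dirty B=clear
step 3/7 (Suck): loc=B A=dirty B=clear
step 4/7 (Left): loc=A A=dirty B=clear
step 5/7 (Suck): loc=A A=clear B=clear
step 6/7 (Right): loc=B A=clear B=clear
step 7/7 (Suck): loc=B A=clear B=clear

loc=B A=clear B=clear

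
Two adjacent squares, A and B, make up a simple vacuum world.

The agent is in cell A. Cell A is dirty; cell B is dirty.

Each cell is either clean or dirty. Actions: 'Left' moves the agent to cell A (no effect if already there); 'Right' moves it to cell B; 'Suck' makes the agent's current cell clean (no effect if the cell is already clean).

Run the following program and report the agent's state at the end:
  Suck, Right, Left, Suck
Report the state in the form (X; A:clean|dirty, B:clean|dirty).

Suck (#1): (A; A:clean, B:dirty)
Right (#2): (B; A:clean, B:dirty)
Left (#3): (A; A:clean, B:dirty)
Suck (#4): (A; A:clean, B:dirty)

(A; A:clean, B:dirty)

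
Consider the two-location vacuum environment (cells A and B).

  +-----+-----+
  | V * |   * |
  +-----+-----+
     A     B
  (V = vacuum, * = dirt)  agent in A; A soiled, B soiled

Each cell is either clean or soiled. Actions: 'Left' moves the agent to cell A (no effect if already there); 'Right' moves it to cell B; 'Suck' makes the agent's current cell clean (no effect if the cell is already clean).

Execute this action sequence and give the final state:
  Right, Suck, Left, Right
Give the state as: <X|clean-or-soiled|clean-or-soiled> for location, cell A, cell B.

<B|soiled|clean>

step 1/4 (Right): <B|soiled|soiled>
step 2/4 (Suck): <B|soiled|clean>
step 3/4 (Left): <A|soiled|clean>
step 4/4 (Right): <B|soiled|clean>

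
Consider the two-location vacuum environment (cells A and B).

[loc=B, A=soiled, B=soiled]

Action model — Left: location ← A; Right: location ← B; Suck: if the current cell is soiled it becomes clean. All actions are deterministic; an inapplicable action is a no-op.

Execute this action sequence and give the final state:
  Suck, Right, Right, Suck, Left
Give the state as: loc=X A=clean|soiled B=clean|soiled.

loc=A A=soiled B=clean

t=1 Suck ⇒ loc=B A=soiled B=clean
t=2 Right ⇒ loc=B A=soiled B=clean
t=3 Right ⇒ loc=B A=soiled B=clean
t=4 Suck ⇒ loc=B A=soiled B=clean
t=5 Left ⇒ loc=A A=soiled B=clean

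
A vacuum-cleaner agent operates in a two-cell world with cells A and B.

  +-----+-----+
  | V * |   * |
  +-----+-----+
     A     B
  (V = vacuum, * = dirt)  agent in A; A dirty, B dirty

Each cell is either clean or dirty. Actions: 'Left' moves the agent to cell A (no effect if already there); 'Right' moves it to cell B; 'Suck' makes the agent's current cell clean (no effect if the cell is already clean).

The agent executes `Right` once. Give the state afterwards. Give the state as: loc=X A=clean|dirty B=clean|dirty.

loc=B A=dirty B=dirty

start: loc=A A=dirty B=dirty
1) do Right; now loc=B A=dirty B=dirty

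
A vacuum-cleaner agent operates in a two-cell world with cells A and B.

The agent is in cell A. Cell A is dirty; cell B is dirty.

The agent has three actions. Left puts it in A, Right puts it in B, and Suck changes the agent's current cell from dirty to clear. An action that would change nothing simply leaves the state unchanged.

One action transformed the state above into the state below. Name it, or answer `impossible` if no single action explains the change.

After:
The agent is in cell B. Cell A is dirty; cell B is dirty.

Right

try  Left: (A; A:dirty, B:dirty)
try Right: (B; A:dirty, B:dirty)  ← match
try  Suck: (A; A:clear, B:dirty)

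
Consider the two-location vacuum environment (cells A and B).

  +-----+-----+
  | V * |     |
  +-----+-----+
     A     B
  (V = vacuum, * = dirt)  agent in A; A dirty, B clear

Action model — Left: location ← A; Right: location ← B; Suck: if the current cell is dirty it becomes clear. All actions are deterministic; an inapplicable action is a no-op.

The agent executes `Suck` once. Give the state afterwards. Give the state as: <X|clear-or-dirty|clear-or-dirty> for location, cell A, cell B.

<A|clear|clear>

start: <A|dirty|clear>
1) do Suck; now <A|clear|clear>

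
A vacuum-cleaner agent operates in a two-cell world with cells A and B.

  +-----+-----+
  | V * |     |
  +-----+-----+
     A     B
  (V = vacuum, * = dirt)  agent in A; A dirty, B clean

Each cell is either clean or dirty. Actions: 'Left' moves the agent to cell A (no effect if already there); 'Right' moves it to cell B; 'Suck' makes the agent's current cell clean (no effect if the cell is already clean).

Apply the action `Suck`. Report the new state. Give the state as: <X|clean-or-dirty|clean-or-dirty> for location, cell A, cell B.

<A|clean|clean>

start: <A|dirty|clean>
step 1/1 (Suck): <A|clean|clean>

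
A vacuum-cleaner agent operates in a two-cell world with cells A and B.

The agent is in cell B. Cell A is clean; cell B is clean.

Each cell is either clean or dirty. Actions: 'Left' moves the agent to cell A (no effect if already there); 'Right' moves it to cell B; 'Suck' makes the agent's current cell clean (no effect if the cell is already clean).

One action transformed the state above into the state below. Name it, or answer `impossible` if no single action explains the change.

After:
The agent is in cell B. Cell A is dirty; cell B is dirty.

impossible

try  Left: <A|clean|clean>
try Right: <B|clean|clean>
try  Suck: <B|clean|clean>
no single action produces the after-state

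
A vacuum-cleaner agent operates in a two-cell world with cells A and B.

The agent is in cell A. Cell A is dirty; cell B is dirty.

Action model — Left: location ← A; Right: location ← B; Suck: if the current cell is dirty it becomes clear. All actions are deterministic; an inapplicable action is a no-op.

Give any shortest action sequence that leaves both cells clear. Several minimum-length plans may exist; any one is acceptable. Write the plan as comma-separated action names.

Suck (#1): (A; A:clear, B:dirty)
Right (#2): (B; A:clear, B:dirty)
Suck (#3): (B; A:clear, B:clear)
min 3: Suck A + move + Suck B

Suck, Right, Suck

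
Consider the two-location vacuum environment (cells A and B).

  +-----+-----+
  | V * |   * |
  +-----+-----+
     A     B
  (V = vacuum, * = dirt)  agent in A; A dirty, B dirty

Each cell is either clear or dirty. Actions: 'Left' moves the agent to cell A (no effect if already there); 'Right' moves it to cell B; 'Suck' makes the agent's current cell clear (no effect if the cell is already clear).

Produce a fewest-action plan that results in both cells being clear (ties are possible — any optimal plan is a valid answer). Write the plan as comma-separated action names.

Suck, Right, Suck

step 1/3 (Suck): loc=A A=clear B=dirty
step 2/3 (Right): loc=B A=clear B=dirty
step 3/3 (Suck): loc=B A=clear B=clear
min 3: Suck A + move + Suck B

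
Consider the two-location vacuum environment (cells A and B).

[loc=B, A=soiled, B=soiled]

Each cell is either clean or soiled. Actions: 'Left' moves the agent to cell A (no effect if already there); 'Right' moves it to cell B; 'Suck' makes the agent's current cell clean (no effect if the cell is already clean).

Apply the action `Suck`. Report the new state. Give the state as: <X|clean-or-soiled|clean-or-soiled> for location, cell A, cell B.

<B|soiled|clean>

start: <B|soiled|soiled>
1) do Suck; now <B|soiled|clean>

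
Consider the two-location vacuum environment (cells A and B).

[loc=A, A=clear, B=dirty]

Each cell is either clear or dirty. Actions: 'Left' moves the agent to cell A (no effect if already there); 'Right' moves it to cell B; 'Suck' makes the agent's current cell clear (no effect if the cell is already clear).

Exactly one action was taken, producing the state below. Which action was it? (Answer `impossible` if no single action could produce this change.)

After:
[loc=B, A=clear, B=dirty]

Right

try  Left: in A — A clear, B dirty
try Right: in B — A clear, B dirty  ← match
try  Suck: in A — A clear, B dirty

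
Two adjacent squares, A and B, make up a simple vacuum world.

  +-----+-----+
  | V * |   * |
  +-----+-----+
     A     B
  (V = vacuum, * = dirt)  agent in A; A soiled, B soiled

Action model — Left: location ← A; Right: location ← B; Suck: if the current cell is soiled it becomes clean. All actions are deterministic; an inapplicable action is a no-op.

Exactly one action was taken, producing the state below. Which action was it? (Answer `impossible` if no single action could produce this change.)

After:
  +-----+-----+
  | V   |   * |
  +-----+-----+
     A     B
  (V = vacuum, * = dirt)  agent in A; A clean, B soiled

Suck

try  Left: in A — A soiled, B soiled
try Right: in B — A soiled, B soiled
try  Suck: in A — A clean, B soiled  ← match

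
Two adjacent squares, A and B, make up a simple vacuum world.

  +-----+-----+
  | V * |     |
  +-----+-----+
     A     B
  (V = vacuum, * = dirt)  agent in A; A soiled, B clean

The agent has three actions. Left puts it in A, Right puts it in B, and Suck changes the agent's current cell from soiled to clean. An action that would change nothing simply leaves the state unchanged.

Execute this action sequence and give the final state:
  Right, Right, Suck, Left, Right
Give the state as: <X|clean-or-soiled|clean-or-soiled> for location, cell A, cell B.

Right (#1): <B|soiled|clean>
Right (#2): <B|soiled|clean>
Suck (#3): <B|soiled|clean>
Left (#4): <A|soiled|clean>
Right (#5): <B|soiled|clean>

<B|soiled|clean>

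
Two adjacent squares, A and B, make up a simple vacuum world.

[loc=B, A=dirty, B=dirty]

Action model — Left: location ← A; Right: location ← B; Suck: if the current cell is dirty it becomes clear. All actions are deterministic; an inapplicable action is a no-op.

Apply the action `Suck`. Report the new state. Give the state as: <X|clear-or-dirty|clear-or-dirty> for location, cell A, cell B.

<B|dirty|clear>

start: <B|dirty|dirty>
step 1/1 (Suck): <B|dirty|clear>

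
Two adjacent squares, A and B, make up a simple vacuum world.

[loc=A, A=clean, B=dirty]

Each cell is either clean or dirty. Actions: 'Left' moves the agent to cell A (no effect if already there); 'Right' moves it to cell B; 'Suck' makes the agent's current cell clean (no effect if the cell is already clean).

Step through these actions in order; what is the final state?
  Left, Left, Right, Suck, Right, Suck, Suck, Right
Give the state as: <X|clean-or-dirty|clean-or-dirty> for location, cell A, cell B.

<B|clean|clean>

t=1 Left ⇒ <A|clean|dirty>
t=2 Left ⇒ <A|clean|dirty>
t=3 Right ⇒ <B|clean|dirty>
t=4 Suck ⇒ <B|clean|clean>
t=5 Right ⇒ <B|clean|clean>
t=6 Suck ⇒ <B|clean|clean>
t=7 Suck ⇒ <B|clean|clean>
t=8 Right ⇒ <B|clean|clean>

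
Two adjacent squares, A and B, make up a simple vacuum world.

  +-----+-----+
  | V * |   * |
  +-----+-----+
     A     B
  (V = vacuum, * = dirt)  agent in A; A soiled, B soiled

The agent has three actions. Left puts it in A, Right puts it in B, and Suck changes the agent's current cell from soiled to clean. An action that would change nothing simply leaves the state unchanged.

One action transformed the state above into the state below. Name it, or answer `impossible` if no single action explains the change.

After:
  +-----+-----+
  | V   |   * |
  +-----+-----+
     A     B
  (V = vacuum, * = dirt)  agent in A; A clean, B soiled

try  Left: (A; A:soiled, B:soiled)
try Right: (B; A:soiled, B:soiled)
try  Suck: (A; A:clean, B:soiled)  ← match

Suck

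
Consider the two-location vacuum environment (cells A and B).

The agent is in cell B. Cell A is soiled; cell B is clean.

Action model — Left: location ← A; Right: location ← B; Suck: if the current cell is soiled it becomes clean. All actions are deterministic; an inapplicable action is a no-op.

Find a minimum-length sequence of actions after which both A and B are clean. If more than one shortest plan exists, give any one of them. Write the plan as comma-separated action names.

t=1 Left ⇒ in A — A soiled, B clean
t=2 Suck ⇒ in A — A clean, B clean
min 2: go A then Suck

Left, Suck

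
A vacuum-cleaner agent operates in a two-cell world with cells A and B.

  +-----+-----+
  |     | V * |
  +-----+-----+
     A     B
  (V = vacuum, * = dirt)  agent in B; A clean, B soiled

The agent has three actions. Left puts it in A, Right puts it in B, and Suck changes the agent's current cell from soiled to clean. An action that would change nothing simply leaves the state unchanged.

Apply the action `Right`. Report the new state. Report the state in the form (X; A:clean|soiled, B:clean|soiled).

start: (B; A:clean, B:soiled)
Right (#1): (B; A:clean, B:soiled)

(B; A:clean, B:soiled)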